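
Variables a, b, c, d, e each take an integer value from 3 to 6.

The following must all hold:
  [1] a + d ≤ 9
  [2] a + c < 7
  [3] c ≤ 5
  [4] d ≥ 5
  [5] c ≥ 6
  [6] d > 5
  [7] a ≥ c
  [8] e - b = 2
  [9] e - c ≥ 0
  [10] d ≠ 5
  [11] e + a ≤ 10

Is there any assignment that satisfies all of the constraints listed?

Unsatisfiable

From constraints 5 and 7: a ≥ c ≥ 6. From constraint 4: d ≥ 5. Hence a + d ≥ 11. But constraint 1 requires a + d ≤ 9, and 9 < 11. Contradiction.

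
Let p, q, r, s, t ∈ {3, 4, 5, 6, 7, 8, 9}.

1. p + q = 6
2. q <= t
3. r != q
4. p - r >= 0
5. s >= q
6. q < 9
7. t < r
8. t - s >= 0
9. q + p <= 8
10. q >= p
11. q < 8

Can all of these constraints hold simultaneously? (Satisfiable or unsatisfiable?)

Unsatisfiable

Constraints 4, 5, 7, 8, and 10 give r ≤ p, p ≤ q, q ≤ s, s ≤ t, t < r. Chaining: r ≤ p ≤ q ≤ s ≤ t < r, which forces r < r — impossible.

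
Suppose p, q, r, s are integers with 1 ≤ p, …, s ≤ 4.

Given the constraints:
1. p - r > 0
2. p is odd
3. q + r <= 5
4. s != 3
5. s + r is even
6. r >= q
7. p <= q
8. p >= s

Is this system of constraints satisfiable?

Unsatisfiable

Constraints 1, 6, and 7 give p ≤ q, q ≤ r, r < p. Chaining: p ≤ q ≤ r < p, which forces p < p — impossible.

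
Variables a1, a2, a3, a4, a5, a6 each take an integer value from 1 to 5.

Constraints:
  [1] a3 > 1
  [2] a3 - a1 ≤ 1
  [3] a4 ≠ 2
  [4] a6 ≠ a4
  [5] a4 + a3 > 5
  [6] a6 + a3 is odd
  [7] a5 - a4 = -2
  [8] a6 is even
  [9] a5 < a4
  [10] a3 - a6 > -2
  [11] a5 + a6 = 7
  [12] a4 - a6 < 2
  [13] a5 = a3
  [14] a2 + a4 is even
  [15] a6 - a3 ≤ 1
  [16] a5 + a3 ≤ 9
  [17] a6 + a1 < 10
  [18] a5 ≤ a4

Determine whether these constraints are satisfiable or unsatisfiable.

Take a1 = 4, a2 = 5, a3 = 3, a4 = 5, a5 = 3, a6 = 4. Then constraint 2: a3 - a1 = -1; constraint 5: a4 + a3 = 8; constraint 7: a5 - a4 = -2, and every other listed constraint is also met.

Satisfiable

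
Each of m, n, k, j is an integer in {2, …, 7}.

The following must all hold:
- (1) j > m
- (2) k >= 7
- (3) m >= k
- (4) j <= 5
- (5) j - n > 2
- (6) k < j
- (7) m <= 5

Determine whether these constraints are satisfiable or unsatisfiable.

Unsatisfiable

From constraint 2: k ≥ 7. From constraints 3 and 7: k ≤ m and m ≤ 5, so k ≤ 5. But 5 < 7, so no value of k works.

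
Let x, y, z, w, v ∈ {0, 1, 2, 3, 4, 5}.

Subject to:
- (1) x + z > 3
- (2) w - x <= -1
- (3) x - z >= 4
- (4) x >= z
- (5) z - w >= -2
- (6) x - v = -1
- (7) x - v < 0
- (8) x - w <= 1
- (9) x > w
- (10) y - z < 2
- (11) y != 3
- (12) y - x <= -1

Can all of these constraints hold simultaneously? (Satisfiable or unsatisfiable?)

Unsatisfiable

Constraints 3, 5, and 8 give x − z ≥ 4, z − w ≥ -2, w − x ≥ -1.
Adding all 3 inequalities: the left sides telescope to 0, and the right sides sum to 4 + (-2) + (-1) = 1. So 0 ≥ 1, which is false.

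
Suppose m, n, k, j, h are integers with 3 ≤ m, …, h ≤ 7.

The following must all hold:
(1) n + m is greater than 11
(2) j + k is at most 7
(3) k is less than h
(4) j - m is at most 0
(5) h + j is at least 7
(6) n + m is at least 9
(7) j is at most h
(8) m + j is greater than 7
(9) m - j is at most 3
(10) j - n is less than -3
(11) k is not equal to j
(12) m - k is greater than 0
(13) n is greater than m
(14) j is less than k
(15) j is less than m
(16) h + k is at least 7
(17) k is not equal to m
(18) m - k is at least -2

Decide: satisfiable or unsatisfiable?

Satisfiable

One satisfying assignment is m = 5, n = 7, k = 4, j = 3, h = 6.
For the less obvious constraints — constraint 1: n + m = 12; constraint 2: j + k = 7; constraint 4: j - m = -2 — and the others hold by inspection.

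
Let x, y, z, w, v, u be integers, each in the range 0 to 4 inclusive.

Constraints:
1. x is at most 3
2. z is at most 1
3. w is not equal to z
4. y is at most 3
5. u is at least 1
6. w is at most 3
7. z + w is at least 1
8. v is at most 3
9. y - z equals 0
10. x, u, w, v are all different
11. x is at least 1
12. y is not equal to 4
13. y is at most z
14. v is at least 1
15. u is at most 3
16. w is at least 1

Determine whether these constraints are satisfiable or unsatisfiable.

Constraints 1, 5, 6, 8, 11, 14, 15, and 16 confine each of x, u, w, v to the 3 values {1, …, 3}.
Constraint 10 requires all 4 of them to be distinct, but only 3 values are available — impossible by the pigeonhole principle.

Unsatisfiable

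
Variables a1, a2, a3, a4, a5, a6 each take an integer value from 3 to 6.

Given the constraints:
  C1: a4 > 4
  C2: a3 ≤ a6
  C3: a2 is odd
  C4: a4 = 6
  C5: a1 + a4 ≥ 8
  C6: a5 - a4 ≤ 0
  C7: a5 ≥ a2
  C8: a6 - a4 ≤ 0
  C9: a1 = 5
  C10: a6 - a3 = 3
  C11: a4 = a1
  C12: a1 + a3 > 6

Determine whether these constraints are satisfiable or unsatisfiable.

Constraint 4 fixes a4 = 6 and constraint 9 fixes a1 = 5, but constraint 11 requires a4 = a1. Since 6 ≠ 5, contradiction.

Unsatisfiable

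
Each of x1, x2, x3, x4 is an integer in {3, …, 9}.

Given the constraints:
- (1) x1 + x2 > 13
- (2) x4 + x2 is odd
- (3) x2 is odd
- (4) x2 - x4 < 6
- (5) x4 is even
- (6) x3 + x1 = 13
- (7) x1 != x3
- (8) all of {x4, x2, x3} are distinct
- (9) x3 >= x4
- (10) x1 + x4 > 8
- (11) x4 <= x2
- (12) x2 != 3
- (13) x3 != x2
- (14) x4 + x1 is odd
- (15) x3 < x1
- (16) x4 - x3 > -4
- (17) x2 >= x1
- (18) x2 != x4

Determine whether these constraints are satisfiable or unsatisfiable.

Take x1 = 7, x2 = 7, x3 = 6, x4 = 4. Then constraint 1: x1 + x2 = 14; constraint 4: x2 - x4 = 3, and every other listed constraint is also met.

Satisfiable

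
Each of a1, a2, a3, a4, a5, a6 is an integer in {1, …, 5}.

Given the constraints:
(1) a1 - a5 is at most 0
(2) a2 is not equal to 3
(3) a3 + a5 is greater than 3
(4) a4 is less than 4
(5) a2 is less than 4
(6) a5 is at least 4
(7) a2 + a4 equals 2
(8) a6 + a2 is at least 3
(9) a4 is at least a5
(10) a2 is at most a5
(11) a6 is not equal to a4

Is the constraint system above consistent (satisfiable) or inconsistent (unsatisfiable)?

Unsatisfiable

From constraints 6 and 9: a4 ≥ a5 and a5 ≥ 4, so a4 ≥ 4. From constraint 4: a4 ≤ 3. But 3 < 4, so no value of a4 works.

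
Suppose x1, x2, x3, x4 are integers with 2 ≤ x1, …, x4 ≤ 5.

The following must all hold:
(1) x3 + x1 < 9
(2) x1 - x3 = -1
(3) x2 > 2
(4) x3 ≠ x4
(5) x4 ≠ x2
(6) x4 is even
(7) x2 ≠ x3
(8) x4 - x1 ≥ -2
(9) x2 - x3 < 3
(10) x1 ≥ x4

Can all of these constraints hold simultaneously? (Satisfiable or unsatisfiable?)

Satisfiable

The assignment x1 = 3, x2 = 5, x3 = 4, x4 = 2 works:
  constraint 1 holds since x3 + x1 = 7.
  constraint 2 holds since x1 - x3 = -1.
The rest check out directly.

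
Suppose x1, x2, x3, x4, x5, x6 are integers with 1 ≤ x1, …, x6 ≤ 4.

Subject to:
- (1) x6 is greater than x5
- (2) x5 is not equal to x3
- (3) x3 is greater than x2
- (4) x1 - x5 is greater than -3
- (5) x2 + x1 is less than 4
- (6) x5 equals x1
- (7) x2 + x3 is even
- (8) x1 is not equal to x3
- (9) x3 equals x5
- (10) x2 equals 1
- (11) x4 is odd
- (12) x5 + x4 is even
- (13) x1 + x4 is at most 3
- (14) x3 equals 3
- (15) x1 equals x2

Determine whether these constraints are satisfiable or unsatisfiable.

Constraint 14 fixes x3 = 3 and constraint 10 fixes x2 = 1. Constraints 6, 9, and 15 give x3 = x5 = x1 = x2, so x3 = x2. But 3 ≠ 1 — contradiction.

Unsatisfiable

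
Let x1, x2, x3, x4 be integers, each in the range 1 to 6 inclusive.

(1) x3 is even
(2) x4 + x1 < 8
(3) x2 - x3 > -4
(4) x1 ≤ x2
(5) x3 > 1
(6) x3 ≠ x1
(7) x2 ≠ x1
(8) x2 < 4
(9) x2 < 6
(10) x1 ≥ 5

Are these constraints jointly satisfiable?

From constraints 4 and 10: x2 ≥ x1 and x1 ≥ 5, so x2 ≥ 5. From constraint 8: x2 ≤ 3. But 3 < 5, so no value of x2 works.

Unsatisfiable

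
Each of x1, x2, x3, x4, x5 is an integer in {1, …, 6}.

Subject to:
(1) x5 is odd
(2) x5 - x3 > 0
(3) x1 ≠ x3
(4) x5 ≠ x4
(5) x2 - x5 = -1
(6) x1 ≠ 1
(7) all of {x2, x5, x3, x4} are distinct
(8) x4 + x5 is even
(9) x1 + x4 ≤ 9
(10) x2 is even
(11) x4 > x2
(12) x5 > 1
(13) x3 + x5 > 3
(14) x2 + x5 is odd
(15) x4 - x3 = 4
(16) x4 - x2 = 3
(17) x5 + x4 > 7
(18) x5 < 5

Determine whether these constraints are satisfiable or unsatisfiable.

Satisfiable

Try x1 = 3, x2 = 2, x3 = 1, x4 = 5, x5 = 3.
Check constraint 2: x5 - x3 = 2; constraint 5: x2 - x5 = -1; constraint 9: x1 + x4 = 8. The remaining constraints are straightforward to verify.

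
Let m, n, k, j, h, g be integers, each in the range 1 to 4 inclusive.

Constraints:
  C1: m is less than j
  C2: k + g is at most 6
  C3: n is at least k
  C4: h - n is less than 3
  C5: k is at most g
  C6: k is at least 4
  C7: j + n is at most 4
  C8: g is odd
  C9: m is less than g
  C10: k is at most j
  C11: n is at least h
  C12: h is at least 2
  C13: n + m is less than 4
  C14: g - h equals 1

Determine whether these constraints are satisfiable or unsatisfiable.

Unsatisfiable

From constraints 6 and 10: j ≥ k ≥ 4. From constraints 11 and 12: n ≥ h ≥ 2. Hence j + n ≥ 6. But constraint 7 requires j + n ≤ 4, and 4 < 6. Contradiction.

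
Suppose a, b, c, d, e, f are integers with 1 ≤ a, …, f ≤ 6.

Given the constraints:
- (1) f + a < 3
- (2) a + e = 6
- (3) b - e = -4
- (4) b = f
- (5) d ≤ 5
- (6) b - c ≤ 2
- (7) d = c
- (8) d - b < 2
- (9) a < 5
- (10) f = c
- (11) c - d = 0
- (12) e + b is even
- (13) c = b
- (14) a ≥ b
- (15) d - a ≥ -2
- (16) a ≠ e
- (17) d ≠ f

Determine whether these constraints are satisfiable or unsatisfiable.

From constraints 4, 7, and 13, d = c = b = f, so d = f. But constraint 17 says d ≠ f. Contradiction.

Unsatisfiable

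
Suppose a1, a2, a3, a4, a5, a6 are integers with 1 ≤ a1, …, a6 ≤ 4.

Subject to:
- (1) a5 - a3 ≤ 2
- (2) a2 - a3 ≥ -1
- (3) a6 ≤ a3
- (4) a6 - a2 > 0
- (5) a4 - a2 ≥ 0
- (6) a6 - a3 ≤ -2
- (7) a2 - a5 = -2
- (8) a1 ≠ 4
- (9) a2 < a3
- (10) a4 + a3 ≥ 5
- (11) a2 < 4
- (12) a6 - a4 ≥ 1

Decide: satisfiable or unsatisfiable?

Constraints 2, 5, 6, and 12 give a2 − a3 ≥ -1, a3 − a6 ≥ 2, a6 − a4 ≥ 1, a4 − a2 ≥ 0.
Adding all 4 inequalities: the left sides telescope to 0, and the right sides sum to (-1) + 2 + 1 + 0 = 2. So 0 ≥ 2, which is false.

Unsatisfiable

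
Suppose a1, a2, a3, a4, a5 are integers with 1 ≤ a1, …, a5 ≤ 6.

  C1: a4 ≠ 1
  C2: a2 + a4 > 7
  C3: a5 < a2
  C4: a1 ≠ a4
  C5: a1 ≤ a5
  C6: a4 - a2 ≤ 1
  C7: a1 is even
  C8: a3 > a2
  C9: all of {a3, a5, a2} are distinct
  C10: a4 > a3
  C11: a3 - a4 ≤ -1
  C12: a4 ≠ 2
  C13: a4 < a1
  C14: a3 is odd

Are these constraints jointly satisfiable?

Constraints 3, 5, 8, 10, and 13 give a4 < a1, a1 ≤ a5, a5 < a2, a2 < a3, a3 < a4. Chaining: a4 < a1 ≤ a5 < a2 < a3 < a4, which forces a4 < a4 — impossible.

Unsatisfiable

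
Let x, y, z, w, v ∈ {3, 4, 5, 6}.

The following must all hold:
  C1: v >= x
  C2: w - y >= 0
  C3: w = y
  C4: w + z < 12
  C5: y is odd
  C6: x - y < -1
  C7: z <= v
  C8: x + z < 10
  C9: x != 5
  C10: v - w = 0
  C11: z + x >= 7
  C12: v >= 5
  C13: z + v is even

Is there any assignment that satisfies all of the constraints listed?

Satisfiable

Try x = 3, y = 5, z = 5, w = 5, v = 5.
Check constraint 2: w - y = 0; constraint 4: w + z = 10. The remaining constraints are straightforward to verify.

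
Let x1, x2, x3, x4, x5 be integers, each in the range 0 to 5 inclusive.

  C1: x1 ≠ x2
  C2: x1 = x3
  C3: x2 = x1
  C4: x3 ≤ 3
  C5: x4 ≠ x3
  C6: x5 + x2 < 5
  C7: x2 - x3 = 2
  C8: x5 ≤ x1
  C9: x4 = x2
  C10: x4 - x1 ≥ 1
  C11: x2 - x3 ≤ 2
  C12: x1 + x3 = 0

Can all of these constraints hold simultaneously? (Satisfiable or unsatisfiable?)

Unsatisfiable

From constraints 2, 3, and 9, x4 = x2 = x1 = x3, so x4 = x3. But constraint 5 says x4 ≠ x3. Contradiction.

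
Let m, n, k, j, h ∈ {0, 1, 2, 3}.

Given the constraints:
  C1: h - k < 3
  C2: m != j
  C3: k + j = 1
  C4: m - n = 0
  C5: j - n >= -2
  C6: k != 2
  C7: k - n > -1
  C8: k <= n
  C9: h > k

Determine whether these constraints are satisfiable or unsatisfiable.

Satisfiable

Setting (m, n, k, j, h) = (0, 0, 0, 1, 1) satisfies everything: constraint 1: h - k = 1; constraint 3: k + j = 1; constraint 4: m - n = 0, and the others follow.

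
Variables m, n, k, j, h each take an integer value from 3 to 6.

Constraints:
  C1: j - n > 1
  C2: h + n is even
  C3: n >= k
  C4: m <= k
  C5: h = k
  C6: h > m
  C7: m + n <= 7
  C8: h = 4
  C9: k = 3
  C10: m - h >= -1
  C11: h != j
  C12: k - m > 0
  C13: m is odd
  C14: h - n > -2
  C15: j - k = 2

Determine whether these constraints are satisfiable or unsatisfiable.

Unsatisfiable

Constraint 8 fixes h = 4 and constraint 9 fixes k = 3, but constraint 5 requires h = k. Since 4 ≠ 3, contradiction.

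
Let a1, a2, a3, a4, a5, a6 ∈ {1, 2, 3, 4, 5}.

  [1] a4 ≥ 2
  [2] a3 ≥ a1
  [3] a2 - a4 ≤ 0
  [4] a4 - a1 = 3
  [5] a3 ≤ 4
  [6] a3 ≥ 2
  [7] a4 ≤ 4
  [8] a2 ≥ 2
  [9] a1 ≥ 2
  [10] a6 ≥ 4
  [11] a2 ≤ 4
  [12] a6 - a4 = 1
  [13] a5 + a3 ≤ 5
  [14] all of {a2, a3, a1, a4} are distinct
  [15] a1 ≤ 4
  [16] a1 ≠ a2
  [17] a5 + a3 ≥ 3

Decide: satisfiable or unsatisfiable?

Constraints 1, 5, 6, 7, 8, 9, 11, and 15 confine each of a2, a3, a1, a4 to the 3 values {2, …, 4}.
Constraint 14 requires all 4 of them to be distinct, but only 3 values are available — impossible by the pigeonhole principle.

Unsatisfiable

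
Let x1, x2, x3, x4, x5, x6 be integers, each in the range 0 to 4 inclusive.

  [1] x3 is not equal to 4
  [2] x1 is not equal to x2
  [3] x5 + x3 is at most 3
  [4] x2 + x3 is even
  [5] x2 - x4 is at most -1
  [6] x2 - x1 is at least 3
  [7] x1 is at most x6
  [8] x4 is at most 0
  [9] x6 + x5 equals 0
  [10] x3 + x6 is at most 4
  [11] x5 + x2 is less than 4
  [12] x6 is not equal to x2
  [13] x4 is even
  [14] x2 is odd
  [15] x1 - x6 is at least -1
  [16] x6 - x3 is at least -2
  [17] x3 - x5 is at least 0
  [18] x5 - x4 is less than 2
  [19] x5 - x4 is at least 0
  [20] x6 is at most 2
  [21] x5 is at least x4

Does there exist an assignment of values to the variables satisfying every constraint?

Unsatisfiable

Constraints 5, 6, 15, 16, 17, and 19 give x5 − x4 ≥ 0, x4 − x2 ≥ 1, x2 − x1 ≥ 3, x1 − x6 ≥ -1, x6 − x3 ≥ -2, x3 − x5 ≥ 0.
Adding all 6 inequalities: the left sides telescope to 0, and the right sides sum to 0 + 1 + 3 + (-1) + (-2) + 0 = 1. So 0 ≥ 1, which is false.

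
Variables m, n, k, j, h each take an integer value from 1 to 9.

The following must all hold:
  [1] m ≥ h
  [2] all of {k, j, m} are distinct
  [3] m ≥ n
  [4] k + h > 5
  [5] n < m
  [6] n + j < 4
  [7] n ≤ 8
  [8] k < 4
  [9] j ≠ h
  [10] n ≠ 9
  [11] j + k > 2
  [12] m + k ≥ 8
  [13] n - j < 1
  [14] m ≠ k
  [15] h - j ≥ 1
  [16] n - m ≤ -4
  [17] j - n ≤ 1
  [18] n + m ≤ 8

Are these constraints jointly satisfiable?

Satisfiable

Take m = 5, n = 1, k = 3, j = 1, h = 4. Then constraint 4: k + h = 7; constraint 6: n + j = 2, and every other listed constraint is also met.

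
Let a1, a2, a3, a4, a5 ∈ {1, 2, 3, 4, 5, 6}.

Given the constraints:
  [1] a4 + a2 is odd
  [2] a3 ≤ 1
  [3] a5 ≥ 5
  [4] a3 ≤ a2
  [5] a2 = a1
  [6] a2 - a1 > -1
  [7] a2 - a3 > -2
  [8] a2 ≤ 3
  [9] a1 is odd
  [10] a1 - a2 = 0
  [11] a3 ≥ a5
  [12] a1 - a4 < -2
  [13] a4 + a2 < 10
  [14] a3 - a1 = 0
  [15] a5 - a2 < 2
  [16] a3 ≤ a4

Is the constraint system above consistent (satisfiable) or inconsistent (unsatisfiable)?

From constraints 3 and 11: a3 ≥ a5 and a5 ≥ 5, so a3 ≥ 5. From constraint 2: a3 ≤ 1. But 1 < 5, so no value of a3 works.

Unsatisfiable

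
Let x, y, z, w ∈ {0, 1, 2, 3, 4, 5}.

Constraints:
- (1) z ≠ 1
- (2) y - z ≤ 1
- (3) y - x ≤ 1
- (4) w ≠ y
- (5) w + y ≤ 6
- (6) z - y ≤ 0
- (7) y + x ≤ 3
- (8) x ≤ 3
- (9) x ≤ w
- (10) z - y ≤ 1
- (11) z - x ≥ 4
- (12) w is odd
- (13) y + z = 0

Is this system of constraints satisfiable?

Unsatisfiable

Constraints 3, 10, and 11 give x − y ≥ -1, y − z ≥ -1, z − x ≥ 4.
Adding all 3 inequalities: the left sides telescope to 0, and the right sides sum to (-1) + (-1) + 4 = 2. So 0 ≥ 2, which is false.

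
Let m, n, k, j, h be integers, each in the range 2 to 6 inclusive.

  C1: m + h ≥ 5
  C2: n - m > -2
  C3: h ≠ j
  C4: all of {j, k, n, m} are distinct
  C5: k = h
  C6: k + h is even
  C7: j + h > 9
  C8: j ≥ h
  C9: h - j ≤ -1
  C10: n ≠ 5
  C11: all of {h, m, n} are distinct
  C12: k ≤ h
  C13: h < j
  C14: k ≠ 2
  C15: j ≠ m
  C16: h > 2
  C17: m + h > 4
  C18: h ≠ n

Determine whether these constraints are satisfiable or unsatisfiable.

Try m = 3, n = 2, k = 4, j = 6, h = 4.
Check constraint 1: m + h = 7; constraint 2: n - m = -1; constraint 7: j + h = 10. The remaining constraints are straightforward to verify.

Satisfiable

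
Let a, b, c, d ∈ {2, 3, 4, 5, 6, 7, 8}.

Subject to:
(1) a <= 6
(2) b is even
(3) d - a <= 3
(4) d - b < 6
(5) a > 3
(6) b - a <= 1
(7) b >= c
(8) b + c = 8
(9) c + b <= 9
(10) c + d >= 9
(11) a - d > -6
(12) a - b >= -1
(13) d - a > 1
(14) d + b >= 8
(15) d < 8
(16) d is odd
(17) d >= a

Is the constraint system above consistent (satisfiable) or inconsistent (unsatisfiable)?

The assignment a = 4, b = 4, c = 4, d = 7 works:
  constraint 3 holds since d - a = 3.
  constraint 4 holds since d - b = 3.
The rest check out directly.

Satisfiable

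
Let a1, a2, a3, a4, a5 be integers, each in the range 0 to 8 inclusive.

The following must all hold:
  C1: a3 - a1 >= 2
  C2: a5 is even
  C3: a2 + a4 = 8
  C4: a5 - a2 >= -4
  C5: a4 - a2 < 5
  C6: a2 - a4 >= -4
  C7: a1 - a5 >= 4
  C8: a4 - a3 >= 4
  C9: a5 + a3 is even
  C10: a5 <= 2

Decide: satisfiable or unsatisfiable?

Unsatisfiable

Constraints 1, 4, 6, 7, and 8 give a2 − a4 ≥ -4, a4 − a3 ≥ 4, a3 − a1 ≥ 2, a1 − a5 ≥ 4, a5 − a2 ≥ -4.
Adding all 5 inequalities: the left sides telescope to 0, and the right sides sum to (-4) + 4 + 2 + 4 + (-4) = 2. So 0 ≥ 2, which is false.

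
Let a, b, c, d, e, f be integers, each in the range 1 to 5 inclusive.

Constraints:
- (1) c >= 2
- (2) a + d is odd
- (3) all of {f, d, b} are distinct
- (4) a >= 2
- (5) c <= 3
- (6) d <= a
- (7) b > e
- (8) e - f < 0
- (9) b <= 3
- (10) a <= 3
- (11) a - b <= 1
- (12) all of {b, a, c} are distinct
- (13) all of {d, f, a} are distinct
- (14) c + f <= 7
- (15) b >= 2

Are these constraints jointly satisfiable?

Unsatisfiable

Constraints 1, 4, 5, 9, 10, and 15 confine each of b, a, c to the 2 values {2, 3}.
Constraint 12 requires all 3 of them to be distinct, but only 2 values are available — impossible by the pigeonhole principle.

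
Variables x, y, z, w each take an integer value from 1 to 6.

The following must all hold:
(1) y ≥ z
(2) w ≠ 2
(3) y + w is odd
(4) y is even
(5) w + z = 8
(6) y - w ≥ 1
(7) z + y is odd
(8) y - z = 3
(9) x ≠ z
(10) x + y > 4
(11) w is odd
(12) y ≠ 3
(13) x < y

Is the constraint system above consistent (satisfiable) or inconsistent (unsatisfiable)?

Setting (x, y, z, w) = (1, 6, 3, 5) satisfies everything: constraint 5: w + z = 8; constraint 6: y - w = 1, and the others follow.

Satisfiable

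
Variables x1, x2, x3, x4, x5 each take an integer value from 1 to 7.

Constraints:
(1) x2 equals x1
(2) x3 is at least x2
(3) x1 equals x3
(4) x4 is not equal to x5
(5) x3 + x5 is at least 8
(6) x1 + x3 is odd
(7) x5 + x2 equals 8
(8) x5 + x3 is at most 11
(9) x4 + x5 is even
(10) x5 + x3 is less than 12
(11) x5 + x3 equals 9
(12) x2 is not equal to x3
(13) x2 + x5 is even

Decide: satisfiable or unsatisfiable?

From constraints 1 and 3, x2 = x1 = x3, so x2 = x3. But constraint 12 says x2 ≠ x3. Contradiction.

Unsatisfiable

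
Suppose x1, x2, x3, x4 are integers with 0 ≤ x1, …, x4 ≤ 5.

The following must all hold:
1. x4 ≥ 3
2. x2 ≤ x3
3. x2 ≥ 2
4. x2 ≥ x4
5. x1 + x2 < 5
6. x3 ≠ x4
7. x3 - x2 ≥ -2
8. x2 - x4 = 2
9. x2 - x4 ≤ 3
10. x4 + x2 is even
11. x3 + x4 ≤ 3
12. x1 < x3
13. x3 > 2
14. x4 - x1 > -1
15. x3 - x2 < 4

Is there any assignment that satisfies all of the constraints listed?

From constraints 2 and 3: x3 ≥ x2 ≥ 2. From constraint 1: x4 ≥ 3. Hence x3 + x4 ≥ 5. But constraint 11 requires x3 + x4 ≤ 3, and 3 < 5. Contradiction.

Unsatisfiable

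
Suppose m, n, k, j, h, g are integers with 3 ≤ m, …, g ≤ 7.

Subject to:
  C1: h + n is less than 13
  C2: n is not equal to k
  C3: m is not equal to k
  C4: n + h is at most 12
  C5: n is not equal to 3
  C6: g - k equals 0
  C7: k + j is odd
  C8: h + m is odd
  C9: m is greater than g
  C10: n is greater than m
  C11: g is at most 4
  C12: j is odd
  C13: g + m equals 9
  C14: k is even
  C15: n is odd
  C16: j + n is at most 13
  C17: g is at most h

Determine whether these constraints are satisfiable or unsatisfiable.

One satisfying assignment is m = 5, n = 7, k = 4, j = 5, h = 4, g = 4.
For the less obvious constraints — constraint 1: h + n = 11; constraint 4: n + h = 11; constraint 6: g - k = 0 — and the others hold by inspection.

Satisfiable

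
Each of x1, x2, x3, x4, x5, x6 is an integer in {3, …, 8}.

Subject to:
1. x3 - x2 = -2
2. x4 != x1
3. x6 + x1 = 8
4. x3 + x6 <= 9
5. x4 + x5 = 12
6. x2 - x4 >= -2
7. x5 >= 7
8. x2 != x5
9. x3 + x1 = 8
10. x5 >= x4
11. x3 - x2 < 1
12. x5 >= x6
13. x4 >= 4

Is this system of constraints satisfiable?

Satisfiable

Try x1 = 5, x2 = 5, x3 = 3, x4 = 4, x5 = 8, x6 = 3.
Check constraint 1: x3 - x2 = -2; constraint 3: x6 + x1 = 8; constraint 4: x3 + x6 = 6. The remaining constraints are straightforward to verify.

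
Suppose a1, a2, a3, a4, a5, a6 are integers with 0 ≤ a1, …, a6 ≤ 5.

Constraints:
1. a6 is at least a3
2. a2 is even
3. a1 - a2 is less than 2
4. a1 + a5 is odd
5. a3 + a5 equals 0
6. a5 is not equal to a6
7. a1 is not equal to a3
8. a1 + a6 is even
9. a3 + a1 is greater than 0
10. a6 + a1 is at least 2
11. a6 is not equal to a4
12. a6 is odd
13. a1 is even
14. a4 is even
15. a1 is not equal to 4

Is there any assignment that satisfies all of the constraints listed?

Unsatisfiable

Constraint 13 makes a1 even and constraint 12 makes a6 odd, so a1 + a6 must be odd. Constraint 8 says a1 + a6 is even — contradiction.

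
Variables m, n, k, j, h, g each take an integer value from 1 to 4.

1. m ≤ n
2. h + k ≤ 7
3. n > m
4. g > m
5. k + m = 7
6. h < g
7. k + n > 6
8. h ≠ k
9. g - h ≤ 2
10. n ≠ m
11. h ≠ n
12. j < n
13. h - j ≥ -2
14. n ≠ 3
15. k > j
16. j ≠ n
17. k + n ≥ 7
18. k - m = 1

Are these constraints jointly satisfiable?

Satisfiable

Setting (m, n, k, j, h, g) = (3, 4, 4, 3, 3, 4) satisfies everything: constraint 2: h + k = 7; constraint 5: k + m = 7, and the others follow.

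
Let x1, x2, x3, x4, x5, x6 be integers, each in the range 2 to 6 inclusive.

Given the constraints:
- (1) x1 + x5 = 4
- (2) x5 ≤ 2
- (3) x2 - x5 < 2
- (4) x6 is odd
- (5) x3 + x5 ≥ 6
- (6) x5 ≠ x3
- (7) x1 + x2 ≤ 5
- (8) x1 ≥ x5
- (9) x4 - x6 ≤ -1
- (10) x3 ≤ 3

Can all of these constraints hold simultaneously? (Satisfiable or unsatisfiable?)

Unsatisfiable

From constraint 10: x3 ≤ 3. From constraint 2: x5 ≤ 2. Hence x3 + x5 ≤ 5. But constraint 5 requires x3 + x5 ≥ 6, and 6 > 5. Contradiction.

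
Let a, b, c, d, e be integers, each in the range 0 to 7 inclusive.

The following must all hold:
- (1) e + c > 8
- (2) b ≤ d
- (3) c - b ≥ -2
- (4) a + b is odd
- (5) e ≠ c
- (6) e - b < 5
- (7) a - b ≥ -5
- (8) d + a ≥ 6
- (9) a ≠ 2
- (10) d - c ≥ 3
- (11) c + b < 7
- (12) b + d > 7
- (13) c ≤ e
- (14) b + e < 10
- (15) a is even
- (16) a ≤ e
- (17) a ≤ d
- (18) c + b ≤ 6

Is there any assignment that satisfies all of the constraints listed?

Satisfiable

Try a = 0, b = 3, c = 3, d = 7, e = 6.
Check constraint 1: e + c = 9; constraint 3: c - b = 0; constraint 6: e - b = 3. The remaining constraints are straightforward to verify.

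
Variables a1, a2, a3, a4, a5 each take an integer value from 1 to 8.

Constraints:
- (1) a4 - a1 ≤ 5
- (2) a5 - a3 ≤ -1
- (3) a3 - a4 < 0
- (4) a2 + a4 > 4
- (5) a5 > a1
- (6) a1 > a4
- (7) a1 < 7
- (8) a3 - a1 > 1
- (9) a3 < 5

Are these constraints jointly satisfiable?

Constraints 2, 3, 5, and 6 give a1 < a5, a5 < a3, a3 < a4, a4 < a1. Chaining: a1 < a5 < a3 < a4 < a1, which forces a1 < a1 — impossible.

Unsatisfiable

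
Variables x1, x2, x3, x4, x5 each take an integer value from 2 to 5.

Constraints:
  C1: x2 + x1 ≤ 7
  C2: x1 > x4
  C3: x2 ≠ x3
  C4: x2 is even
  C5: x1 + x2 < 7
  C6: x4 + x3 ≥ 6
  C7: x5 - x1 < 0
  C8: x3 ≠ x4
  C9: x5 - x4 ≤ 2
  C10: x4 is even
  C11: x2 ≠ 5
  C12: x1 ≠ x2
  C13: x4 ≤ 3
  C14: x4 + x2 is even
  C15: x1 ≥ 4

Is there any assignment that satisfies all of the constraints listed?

Take x1 = 4, x2 = 2, x3 = 5, x4 = 2, x5 = 2. Then constraint 1: x2 + x1 = 6; constraint 5: x1 + x2 = 6, and every other listed constraint is also met.

Satisfiable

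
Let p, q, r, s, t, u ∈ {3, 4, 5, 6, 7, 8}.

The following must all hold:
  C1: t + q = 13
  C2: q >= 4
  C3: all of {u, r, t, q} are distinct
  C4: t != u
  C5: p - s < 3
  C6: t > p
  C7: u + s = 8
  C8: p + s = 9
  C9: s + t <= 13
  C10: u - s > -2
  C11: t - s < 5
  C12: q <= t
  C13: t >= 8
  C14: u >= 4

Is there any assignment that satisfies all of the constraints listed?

Satisfiable

One satisfying assignment is p = 5, q = 5, r = 7, s = 4, t = 8, u = 4.
For the less obvious constraints — constraint 1: t + q = 13; constraint 5: p - s = 1 — and the others hold by inspection.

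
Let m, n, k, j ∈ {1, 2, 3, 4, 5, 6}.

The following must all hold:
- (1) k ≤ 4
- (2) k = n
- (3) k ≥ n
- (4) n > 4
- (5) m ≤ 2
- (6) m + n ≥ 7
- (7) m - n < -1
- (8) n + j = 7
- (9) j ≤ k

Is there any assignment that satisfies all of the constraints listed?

From constraint 5: m ≤ 2. From constraints 1 and 3: n ≤ k ≤ 4. Hence m + n ≤ 6. But constraint 6 requires m + n ≥ 7, and 7 > 6. Contradiction.

Unsatisfiable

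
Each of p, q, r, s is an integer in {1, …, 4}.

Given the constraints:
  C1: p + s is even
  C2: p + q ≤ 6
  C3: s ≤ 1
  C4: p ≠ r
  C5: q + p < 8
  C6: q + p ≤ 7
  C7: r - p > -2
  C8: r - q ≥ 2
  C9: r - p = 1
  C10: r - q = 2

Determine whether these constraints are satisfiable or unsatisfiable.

Satisfiable

Take p = 3, q = 2, r = 4, s = 1. Then constraint 2: p + q = 5; constraint 5: q + p = 5, and every other listed constraint is also met.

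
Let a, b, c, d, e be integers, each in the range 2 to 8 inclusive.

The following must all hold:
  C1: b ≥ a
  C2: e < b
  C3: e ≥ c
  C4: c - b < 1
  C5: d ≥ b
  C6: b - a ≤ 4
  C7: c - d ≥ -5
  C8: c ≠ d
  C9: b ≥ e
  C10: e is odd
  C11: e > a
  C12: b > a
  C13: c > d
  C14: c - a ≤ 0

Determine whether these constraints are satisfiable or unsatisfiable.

Constraints 2, 5, 11, 13, and 14 give d < c, c ≤ a, a < e, e < b, b ≤ d. Chaining: d < c ≤ a < e < b ≤ d, which forces d < d — impossible.

Unsatisfiable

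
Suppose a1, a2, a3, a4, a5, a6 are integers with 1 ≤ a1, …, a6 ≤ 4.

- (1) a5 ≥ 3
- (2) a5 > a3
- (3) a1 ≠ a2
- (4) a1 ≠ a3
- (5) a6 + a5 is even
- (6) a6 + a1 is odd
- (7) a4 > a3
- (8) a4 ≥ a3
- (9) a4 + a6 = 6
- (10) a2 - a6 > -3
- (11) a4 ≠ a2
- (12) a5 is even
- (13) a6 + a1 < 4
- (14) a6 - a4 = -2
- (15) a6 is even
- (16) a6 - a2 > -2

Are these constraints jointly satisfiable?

Setting (a1, a2, a3, a4, a5, a6) = (1, 2, 3, 4, 4, 2) satisfies everything: constraint 9: a4 + a6 = 6; constraint 10: a2 - a6 = 0, and the others follow.

Satisfiable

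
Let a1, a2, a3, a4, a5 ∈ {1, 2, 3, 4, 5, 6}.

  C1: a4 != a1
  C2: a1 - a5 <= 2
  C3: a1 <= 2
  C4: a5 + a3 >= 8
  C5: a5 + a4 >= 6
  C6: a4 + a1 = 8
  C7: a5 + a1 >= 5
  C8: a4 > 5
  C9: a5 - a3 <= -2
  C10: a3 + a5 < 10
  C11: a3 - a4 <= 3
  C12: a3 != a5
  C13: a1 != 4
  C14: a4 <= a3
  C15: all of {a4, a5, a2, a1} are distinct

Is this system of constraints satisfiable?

Satisfiable

Take a1 = 2, a2 = 1, a3 = 6, a4 = 6, a5 = 3. Then constraint 2: a1 - a5 = -1; constraint 4: a5 + a3 = 9, and every other listed constraint is also met.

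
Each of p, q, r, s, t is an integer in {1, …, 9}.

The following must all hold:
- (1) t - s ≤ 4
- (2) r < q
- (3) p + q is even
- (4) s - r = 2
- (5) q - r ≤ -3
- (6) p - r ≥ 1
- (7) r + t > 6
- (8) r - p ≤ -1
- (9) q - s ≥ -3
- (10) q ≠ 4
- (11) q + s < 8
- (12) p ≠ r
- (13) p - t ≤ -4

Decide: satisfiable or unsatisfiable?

Unsatisfiable

Constraints 1, 5, 6, 9, and 13 give t − p ≥ 4, p − r ≥ 1, r − q ≥ 3, q − s ≥ -3, s − t ≥ -4.
Adding all 5 inequalities: the left sides telescope to 0, and the right sides sum to 4 + 1 + 3 + (-3) + (-4) = 1. So 0 ≥ 1, which is false.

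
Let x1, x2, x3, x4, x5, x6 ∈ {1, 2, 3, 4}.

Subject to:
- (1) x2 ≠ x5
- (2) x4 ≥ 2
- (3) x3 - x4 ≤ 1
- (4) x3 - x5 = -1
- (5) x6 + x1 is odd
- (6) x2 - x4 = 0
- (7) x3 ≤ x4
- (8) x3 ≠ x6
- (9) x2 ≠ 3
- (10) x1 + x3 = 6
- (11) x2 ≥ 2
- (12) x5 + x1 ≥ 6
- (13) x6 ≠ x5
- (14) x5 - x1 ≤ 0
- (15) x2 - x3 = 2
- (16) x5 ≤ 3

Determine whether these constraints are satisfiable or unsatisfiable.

Satisfiable

The assignment x1 = 4, x2 = 4, x3 = 2, x4 = 4, x5 = 3, x6 = 1 works:
  constraint 3 holds since x3 - x4 = -2.
  constraint 4 holds since x3 - x5 = -1.
The rest check out directly.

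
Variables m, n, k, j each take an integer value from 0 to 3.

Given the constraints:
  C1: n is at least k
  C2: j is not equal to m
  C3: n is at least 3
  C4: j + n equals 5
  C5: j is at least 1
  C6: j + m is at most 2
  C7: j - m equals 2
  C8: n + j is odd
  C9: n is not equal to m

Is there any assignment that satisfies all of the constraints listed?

One satisfying assignment is m = 0, n = 3, k = 3, j = 2.
For the less obvious constraints — constraint 4: j + n = 5; constraint 6: j + m = 2; constraint 7: j - m = 2 — and the others hold by inspection.

Satisfiable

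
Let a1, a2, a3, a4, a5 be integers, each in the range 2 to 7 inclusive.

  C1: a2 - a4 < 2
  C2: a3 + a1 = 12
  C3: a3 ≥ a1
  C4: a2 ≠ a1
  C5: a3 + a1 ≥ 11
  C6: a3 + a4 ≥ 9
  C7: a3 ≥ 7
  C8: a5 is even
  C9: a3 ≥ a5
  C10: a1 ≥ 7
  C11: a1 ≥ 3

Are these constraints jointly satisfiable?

Unsatisfiable

From constraint 7: a3 ≥ 7. From constraint 10: a1 ≥ 7. Hence a3 + a1 ≥ 14. But constraint 2 requires a3 + a1 = 12, and 12 < 14. Contradiction.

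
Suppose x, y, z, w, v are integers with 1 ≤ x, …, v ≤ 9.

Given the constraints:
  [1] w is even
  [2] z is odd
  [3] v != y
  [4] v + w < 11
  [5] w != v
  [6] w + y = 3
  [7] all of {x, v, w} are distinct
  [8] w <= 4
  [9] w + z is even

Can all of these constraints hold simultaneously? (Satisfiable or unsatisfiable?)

Unsatisfiable

Constraint 1 makes w even and constraint 2 makes z odd, so w + z must be odd. Constraint 9 says w + z is even — contradiction.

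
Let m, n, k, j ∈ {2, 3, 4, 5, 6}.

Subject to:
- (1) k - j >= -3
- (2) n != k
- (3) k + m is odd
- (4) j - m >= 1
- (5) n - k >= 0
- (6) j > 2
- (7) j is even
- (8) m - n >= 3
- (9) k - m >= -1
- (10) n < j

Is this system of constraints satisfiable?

Constraints 1, 4, 5, and 8 give j − m ≥ 1, m − n ≥ 3, n − k ≥ 0, k − j ≥ -3.
Adding all 4 inequalities: the left sides telescope to 0, and the right sides sum to 1 + 3 + 0 + (-3) = 1. So 0 ≥ 1, which is false.

Unsatisfiable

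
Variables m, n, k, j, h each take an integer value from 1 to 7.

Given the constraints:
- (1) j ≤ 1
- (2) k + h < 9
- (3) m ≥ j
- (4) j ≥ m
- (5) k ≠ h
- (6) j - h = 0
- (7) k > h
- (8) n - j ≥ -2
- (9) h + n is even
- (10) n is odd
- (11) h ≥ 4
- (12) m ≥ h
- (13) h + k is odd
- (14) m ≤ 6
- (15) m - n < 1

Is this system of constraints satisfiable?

From constraints 11 and 12: m ≥ h and h ≥ 4, so m ≥ 4. From constraints 1 and 4: m ≤ j and j ≤ 1, so m ≤ 1. But 1 < 4, so no value of m works.

Unsatisfiable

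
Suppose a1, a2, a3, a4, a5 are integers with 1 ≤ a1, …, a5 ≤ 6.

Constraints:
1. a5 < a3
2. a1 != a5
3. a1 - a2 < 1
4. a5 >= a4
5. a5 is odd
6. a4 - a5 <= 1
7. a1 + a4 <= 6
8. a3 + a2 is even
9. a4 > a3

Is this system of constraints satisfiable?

Constraints 1, 4, and 9 give a5 < a3, a3 < a4, a4 ≤ a5. Chaining: a5 < a3 < a4 ≤ a5, which forces a5 < a5 — impossible.

Unsatisfiable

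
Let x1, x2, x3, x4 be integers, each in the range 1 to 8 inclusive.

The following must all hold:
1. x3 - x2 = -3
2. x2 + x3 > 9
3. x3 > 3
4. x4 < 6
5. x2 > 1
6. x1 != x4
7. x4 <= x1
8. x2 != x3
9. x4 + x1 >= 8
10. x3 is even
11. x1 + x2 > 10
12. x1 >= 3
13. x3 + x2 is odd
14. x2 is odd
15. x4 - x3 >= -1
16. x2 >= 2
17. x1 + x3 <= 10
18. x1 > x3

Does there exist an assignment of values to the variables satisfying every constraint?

Take x1 = 5, x2 = 7, x3 = 4, x4 = 3. Then constraint 1: x3 - x2 = -3; constraint 2: x2 + x3 = 11; constraint 9: x4 + x1 = 8, and every other listed constraint is also met.

Satisfiable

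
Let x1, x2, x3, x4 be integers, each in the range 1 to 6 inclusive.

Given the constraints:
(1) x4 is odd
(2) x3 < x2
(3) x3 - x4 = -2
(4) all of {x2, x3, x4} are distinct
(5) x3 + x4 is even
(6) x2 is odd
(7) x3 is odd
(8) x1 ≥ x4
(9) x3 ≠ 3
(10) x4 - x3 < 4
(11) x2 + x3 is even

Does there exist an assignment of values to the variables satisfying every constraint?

Satisfiable

One satisfying assignment is x1 = 6, x2 = 5, x3 = 1, x4 = 3.
For the less obvious constraints — constraint 3: x3 - x4 = -2; constraint 4: values 5, 1, 3 are distinct; constraint 10: x4 - x3 = 2 — and the others hold by inspection.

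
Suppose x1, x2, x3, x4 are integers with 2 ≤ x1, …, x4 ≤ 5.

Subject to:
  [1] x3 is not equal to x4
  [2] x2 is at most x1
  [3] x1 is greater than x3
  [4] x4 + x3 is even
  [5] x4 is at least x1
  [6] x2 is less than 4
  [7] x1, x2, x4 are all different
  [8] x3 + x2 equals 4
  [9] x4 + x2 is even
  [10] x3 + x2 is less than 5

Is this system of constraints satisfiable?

Satisfiable

Try x1 = 3, x2 = 2, x3 = 2, x4 = 4.
Check constraint 8: x3 + x2 = 4; constraint 10: x3 + x2 = 4. The remaining constraints are straightforward to verify.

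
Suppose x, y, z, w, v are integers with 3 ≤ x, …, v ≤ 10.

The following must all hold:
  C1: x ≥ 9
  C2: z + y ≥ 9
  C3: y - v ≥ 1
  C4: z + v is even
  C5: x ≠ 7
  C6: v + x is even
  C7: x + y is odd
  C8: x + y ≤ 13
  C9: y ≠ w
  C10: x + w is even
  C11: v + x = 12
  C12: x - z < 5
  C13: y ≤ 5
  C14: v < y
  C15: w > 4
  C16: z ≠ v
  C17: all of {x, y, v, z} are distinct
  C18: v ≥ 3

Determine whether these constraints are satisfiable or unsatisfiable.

Satisfiable

Take x = 9, y = 4, z = 5, w = 5, v = 3. Then constraint 2: z + y = 9; constraint 3: y - v = 1; constraint 8: x + y = 13, and every other listed constraint is also met.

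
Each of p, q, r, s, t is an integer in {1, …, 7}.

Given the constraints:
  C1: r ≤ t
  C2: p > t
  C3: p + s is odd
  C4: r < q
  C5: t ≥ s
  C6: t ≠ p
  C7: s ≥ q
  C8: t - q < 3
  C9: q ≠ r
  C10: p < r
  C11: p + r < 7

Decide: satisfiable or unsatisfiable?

Unsatisfiable

Constraints 2, 4, 5, 7, and 10 give p < r, r < q, q ≤ s, s ≤ t, t < p. Chaining: p < r < q ≤ s ≤ t < p, which forces p < p — impossible.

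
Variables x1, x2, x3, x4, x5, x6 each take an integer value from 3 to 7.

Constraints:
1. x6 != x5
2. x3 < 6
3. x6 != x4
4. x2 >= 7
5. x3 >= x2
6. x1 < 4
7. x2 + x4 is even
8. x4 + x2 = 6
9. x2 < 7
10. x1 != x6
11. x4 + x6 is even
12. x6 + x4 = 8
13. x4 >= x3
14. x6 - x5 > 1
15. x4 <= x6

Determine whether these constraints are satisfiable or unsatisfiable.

Unsatisfiable

From constraint 4: x2 ≥ 7. From constraint 9: x2 ≤ 6. But 6 < 7, so no value of x2 works.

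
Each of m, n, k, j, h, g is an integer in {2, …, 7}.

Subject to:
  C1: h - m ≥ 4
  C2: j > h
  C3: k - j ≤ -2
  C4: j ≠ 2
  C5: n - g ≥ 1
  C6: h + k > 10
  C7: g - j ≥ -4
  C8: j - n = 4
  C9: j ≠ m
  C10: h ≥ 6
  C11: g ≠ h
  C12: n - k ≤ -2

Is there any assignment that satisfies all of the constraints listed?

Constraints 3, 5, 7, and 12 give g − j ≥ -4, j − k ≥ 2, k − n ≥ 2, n − g ≥ 1.
Adding all 4 inequalities: the left sides telescope to 0, and the right sides sum to (-4) + 2 + 2 + 1 = 1. So 0 ≥ 1, which is false.

Unsatisfiable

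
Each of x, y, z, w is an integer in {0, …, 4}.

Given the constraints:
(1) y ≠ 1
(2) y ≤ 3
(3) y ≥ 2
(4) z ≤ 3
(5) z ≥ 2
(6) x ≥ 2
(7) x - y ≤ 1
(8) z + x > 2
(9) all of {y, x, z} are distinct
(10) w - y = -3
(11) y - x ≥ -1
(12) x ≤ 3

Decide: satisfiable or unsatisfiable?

Constraints 2, 3, 4, 5, 6, and 12 confine each of y, x, z to the 2 values {2, 3}.
Constraint 9 requires all 3 of them to be distinct, but only 2 values are available — impossible by the pigeonhole principle.

Unsatisfiable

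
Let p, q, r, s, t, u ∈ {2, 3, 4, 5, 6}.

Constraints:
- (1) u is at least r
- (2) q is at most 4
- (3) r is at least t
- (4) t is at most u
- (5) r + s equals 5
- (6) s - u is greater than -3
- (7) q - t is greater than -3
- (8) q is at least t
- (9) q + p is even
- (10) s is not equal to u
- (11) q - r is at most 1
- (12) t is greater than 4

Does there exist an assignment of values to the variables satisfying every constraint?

From constraint 12: t ≥ 5. From constraints 2 and 8: t ≤ q and q ≤ 4, so t ≤ 4. But 4 < 5, so no value of t works.

Unsatisfiable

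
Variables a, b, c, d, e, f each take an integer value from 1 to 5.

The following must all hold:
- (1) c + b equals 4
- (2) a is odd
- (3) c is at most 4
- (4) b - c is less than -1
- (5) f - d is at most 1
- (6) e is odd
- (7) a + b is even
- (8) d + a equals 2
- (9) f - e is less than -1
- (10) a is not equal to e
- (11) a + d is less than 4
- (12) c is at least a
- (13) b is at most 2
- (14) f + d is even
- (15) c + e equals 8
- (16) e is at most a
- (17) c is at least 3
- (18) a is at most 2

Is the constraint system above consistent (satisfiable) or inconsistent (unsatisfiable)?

From constraint 3: c ≤ 4. From constraints 16 and 18: e ≤ a ≤ 2. Hence c + e ≤ 6. But constraint 15 requires c + e = 8, and 8 > 6. Contradiction.

Unsatisfiable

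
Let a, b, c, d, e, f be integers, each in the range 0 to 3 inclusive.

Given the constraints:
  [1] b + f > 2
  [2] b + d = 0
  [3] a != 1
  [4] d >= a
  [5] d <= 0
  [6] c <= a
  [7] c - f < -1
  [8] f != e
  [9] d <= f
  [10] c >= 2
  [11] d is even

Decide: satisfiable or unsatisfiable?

From constraints 6 and 10: a ≥ c and c ≥ 2, so a ≥ 2. From constraints 4 and 5: a ≤ d and d ≤ 0, so a ≤ 0. But 0 < 2, so no value of a works.

Unsatisfiable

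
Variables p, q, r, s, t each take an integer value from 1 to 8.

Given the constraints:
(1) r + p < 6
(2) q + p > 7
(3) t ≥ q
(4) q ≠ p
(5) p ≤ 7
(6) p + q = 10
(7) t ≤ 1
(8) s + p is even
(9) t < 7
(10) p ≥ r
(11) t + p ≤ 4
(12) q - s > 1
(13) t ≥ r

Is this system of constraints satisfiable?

Unsatisfiable

From constraint 5: p ≤ 7. From constraints 3 and 7: q ≤ t ≤ 1. Hence p + q ≤ 8. But constraint 6 requires p + q = 10, and 10 > 8. Contradiction.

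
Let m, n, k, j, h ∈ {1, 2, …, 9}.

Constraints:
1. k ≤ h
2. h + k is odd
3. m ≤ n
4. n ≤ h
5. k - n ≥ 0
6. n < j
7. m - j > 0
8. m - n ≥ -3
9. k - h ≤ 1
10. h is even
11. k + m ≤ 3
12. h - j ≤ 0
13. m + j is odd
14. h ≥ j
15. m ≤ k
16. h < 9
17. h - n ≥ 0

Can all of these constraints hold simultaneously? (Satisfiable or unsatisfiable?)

Unsatisfiable

Constraints 1, 3, 5, 7, and 12 give n ≤ k, k ≤ h, h ≤ j, j < m, m ≤ n. Chaining: n ≤ k ≤ h ≤ j < m ≤ n, which forces n < n — impossible.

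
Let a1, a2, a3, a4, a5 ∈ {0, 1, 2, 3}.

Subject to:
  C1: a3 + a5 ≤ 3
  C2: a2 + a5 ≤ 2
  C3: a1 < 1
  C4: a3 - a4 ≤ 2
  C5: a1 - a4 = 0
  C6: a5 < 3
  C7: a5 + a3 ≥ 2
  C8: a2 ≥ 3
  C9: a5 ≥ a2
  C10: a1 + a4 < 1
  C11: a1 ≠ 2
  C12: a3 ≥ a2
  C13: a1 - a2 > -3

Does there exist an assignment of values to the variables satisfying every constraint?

Unsatisfiable

From constraints 8 and 9: a5 ≥ a2 and a2 ≥ 3, so a5 ≥ 3. From constraint 6: a5 ≤ 2. But 2 < 3, so no value of a5 works.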